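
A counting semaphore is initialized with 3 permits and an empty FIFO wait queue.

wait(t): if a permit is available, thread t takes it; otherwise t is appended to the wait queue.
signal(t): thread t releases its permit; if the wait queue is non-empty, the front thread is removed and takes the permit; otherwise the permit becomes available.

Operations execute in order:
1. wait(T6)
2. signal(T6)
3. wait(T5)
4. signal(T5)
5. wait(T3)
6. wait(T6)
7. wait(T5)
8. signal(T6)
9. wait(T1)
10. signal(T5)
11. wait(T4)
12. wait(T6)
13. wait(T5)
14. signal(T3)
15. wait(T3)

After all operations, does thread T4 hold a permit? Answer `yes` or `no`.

Answer: yes

Derivation:
Step 1: wait(T6) -> count=2 queue=[] holders={T6}
Step 2: signal(T6) -> count=3 queue=[] holders={none}
Step 3: wait(T5) -> count=2 queue=[] holders={T5}
Step 4: signal(T5) -> count=3 queue=[] holders={none}
Step 5: wait(T3) -> count=2 queue=[] holders={T3}
Step 6: wait(T6) -> count=1 queue=[] holders={T3,T6}
Step 7: wait(T5) -> count=0 queue=[] holders={T3,T5,T6}
Step 8: signal(T6) -> count=1 queue=[] holders={T3,T5}
Step 9: wait(T1) -> count=0 queue=[] holders={T1,T3,T5}
Step 10: signal(T5) -> count=1 queue=[] holders={T1,T3}
Step 11: wait(T4) -> count=0 queue=[] holders={T1,T3,T4}
Step 12: wait(T6) -> count=0 queue=[T6] holders={T1,T3,T4}
Step 13: wait(T5) -> count=0 queue=[T6,T5] holders={T1,T3,T4}
Step 14: signal(T3) -> count=0 queue=[T5] holders={T1,T4,T6}
Step 15: wait(T3) -> count=0 queue=[T5,T3] holders={T1,T4,T6}
Final holders: {T1,T4,T6} -> T4 in holders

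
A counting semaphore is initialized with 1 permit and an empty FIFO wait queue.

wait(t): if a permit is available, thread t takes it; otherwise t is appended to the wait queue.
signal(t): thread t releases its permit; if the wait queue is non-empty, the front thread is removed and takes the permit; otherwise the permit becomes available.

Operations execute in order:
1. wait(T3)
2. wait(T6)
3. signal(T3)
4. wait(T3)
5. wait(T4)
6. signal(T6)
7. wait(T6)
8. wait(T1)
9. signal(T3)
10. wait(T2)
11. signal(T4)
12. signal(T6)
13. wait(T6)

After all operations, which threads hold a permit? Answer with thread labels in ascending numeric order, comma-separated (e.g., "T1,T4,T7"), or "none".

Step 1: wait(T3) -> count=0 queue=[] holders={T3}
Step 2: wait(T6) -> count=0 queue=[T6] holders={T3}
Step 3: signal(T3) -> count=0 queue=[] holders={T6}
Step 4: wait(T3) -> count=0 queue=[T3] holders={T6}
Step 5: wait(T4) -> count=0 queue=[T3,T4] holders={T6}
Step 6: signal(T6) -> count=0 queue=[T4] holders={T3}
Step 7: wait(T6) -> count=0 queue=[T4,T6] holders={T3}
Step 8: wait(T1) -> count=0 queue=[T4,T6,T1] holders={T3}
Step 9: signal(T3) -> count=0 queue=[T6,T1] holders={T4}
Step 10: wait(T2) -> count=0 queue=[T6,T1,T2] holders={T4}
Step 11: signal(T4) -> count=0 queue=[T1,T2] holders={T6}
Step 12: signal(T6) -> count=0 queue=[T2] holders={T1}
Step 13: wait(T6) -> count=0 queue=[T2,T6] holders={T1}
Final holders: T1

Answer: T1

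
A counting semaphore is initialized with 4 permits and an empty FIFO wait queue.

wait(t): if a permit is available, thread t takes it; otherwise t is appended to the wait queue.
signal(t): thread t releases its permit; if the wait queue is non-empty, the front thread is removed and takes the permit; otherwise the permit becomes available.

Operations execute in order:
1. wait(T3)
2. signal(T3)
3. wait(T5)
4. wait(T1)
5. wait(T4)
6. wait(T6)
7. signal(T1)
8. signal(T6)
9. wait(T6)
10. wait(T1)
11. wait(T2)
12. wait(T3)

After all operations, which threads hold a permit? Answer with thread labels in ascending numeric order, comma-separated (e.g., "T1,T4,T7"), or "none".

Step 1: wait(T3) -> count=3 queue=[] holders={T3}
Step 2: signal(T3) -> count=4 queue=[] holders={none}
Step 3: wait(T5) -> count=3 queue=[] holders={T5}
Step 4: wait(T1) -> count=2 queue=[] holders={T1,T5}
Step 5: wait(T4) -> count=1 queue=[] holders={T1,T4,T5}
Step 6: wait(T6) -> count=0 queue=[] holders={T1,T4,T5,T6}
Step 7: signal(T1) -> count=1 queue=[] holders={T4,T5,T6}
Step 8: signal(T6) -> count=2 queue=[] holders={T4,T5}
Step 9: wait(T6) -> count=1 queue=[] holders={T4,T5,T6}
Step 10: wait(T1) -> count=0 queue=[] holders={T1,T4,T5,T6}
Step 11: wait(T2) -> count=0 queue=[T2] holders={T1,T4,T5,T6}
Step 12: wait(T3) -> count=0 queue=[T2,T3] holders={T1,T4,T5,T6}
Final holders: T1,T4,T5,T6

Answer: T1,T4,T5,T6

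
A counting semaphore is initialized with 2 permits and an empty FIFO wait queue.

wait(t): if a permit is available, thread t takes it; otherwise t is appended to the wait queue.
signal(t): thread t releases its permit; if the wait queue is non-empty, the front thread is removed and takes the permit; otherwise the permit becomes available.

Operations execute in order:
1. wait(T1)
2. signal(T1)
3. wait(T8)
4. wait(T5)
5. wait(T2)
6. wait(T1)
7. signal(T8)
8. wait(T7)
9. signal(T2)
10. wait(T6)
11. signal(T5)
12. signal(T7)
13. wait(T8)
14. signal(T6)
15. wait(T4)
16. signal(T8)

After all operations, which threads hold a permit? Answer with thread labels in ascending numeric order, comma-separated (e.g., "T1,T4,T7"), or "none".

Step 1: wait(T1) -> count=1 queue=[] holders={T1}
Step 2: signal(T1) -> count=2 queue=[] holders={none}
Step 3: wait(T8) -> count=1 queue=[] holders={T8}
Step 4: wait(T5) -> count=0 queue=[] holders={T5,T8}
Step 5: wait(T2) -> count=0 queue=[T2] holders={T5,T8}
Step 6: wait(T1) -> count=0 queue=[T2,T1] holders={T5,T8}
Step 7: signal(T8) -> count=0 queue=[T1] holders={T2,T5}
Step 8: wait(T7) -> count=0 queue=[T1,T7] holders={T2,T5}
Step 9: signal(T2) -> count=0 queue=[T7] holders={T1,T5}
Step 10: wait(T6) -> count=0 queue=[T7,T6] holders={T1,T5}
Step 11: signal(T5) -> count=0 queue=[T6] holders={T1,T7}
Step 12: signal(T7) -> count=0 queue=[] holders={T1,T6}
Step 13: wait(T8) -> count=0 queue=[T8] holders={T1,T6}
Step 14: signal(T6) -> count=0 queue=[] holders={T1,T8}
Step 15: wait(T4) -> count=0 queue=[T4] holders={T1,T8}
Step 16: signal(T8) -> count=0 queue=[] holders={T1,T4}
Final holders: T1,T4

Answer: T1,T4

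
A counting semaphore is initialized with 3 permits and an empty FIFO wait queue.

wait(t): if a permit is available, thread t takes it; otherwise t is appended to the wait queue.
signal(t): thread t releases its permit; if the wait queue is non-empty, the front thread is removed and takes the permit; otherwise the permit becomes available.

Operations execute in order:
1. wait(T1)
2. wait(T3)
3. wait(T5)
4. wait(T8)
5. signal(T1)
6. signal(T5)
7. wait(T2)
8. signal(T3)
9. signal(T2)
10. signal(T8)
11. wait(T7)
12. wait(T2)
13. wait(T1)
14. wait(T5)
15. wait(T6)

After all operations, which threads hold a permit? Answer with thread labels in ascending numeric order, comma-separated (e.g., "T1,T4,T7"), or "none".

Answer: T1,T2,T7

Derivation:
Step 1: wait(T1) -> count=2 queue=[] holders={T1}
Step 2: wait(T3) -> count=1 queue=[] holders={T1,T3}
Step 3: wait(T5) -> count=0 queue=[] holders={T1,T3,T5}
Step 4: wait(T8) -> count=0 queue=[T8] holders={T1,T3,T5}
Step 5: signal(T1) -> count=0 queue=[] holders={T3,T5,T8}
Step 6: signal(T5) -> count=1 queue=[] holders={T3,T8}
Step 7: wait(T2) -> count=0 queue=[] holders={T2,T3,T8}
Step 8: signal(T3) -> count=1 queue=[] holders={T2,T8}
Step 9: signal(T2) -> count=2 queue=[] holders={T8}
Step 10: signal(T8) -> count=3 queue=[] holders={none}
Step 11: wait(T7) -> count=2 queue=[] holders={T7}
Step 12: wait(T2) -> count=1 queue=[] holders={T2,T7}
Step 13: wait(T1) -> count=0 queue=[] holders={T1,T2,T7}
Step 14: wait(T5) -> count=0 queue=[T5] holders={T1,T2,T7}
Step 15: wait(T6) -> count=0 queue=[T5,T6] holders={T1,T2,T7}
Final holders: T1,T2,T7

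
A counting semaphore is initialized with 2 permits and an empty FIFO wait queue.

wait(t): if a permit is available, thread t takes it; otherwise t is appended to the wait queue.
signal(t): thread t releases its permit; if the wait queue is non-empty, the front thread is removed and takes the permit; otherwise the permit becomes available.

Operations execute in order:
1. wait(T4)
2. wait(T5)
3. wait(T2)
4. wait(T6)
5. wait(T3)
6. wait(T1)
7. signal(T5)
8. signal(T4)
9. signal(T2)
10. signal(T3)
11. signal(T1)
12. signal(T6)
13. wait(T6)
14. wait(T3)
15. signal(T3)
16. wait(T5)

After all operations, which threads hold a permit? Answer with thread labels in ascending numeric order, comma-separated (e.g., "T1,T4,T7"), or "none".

Step 1: wait(T4) -> count=1 queue=[] holders={T4}
Step 2: wait(T5) -> count=0 queue=[] holders={T4,T5}
Step 3: wait(T2) -> count=0 queue=[T2] holders={T4,T5}
Step 4: wait(T6) -> count=0 queue=[T2,T6] holders={T4,T5}
Step 5: wait(T3) -> count=0 queue=[T2,T6,T3] holders={T4,T5}
Step 6: wait(T1) -> count=0 queue=[T2,T6,T3,T1] holders={T4,T5}
Step 7: signal(T5) -> count=0 queue=[T6,T3,T1] holders={T2,T4}
Step 8: signal(T4) -> count=0 queue=[T3,T1] holders={T2,T6}
Step 9: signal(T2) -> count=0 queue=[T1] holders={T3,T6}
Step 10: signal(T3) -> count=0 queue=[] holders={T1,T6}
Step 11: signal(T1) -> count=1 queue=[] holders={T6}
Step 12: signal(T6) -> count=2 queue=[] holders={none}
Step 13: wait(T6) -> count=1 queue=[] holders={T6}
Step 14: wait(T3) -> count=0 queue=[] holders={T3,T6}
Step 15: signal(T3) -> count=1 queue=[] holders={T6}
Step 16: wait(T5) -> count=0 queue=[] holders={T5,T6}
Final holders: T5,T6

Answer: T5,T6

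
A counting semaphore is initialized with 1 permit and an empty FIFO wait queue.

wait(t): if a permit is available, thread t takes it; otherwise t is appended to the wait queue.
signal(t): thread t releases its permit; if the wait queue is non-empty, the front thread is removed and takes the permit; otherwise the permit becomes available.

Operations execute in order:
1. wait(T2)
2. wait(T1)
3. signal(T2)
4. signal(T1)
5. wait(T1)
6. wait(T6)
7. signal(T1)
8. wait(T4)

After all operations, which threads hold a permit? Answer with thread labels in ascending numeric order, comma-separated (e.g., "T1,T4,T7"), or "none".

Step 1: wait(T2) -> count=0 queue=[] holders={T2}
Step 2: wait(T1) -> count=0 queue=[T1] holders={T2}
Step 3: signal(T2) -> count=0 queue=[] holders={T1}
Step 4: signal(T1) -> count=1 queue=[] holders={none}
Step 5: wait(T1) -> count=0 queue=[] holders={T1}
Step 6: wait(T6) -> count=0 queue=[T6] holders={T1}
Step 7: signal(T1) -> count=0 queue=[] holders={T6}
Step 8: wait(T4) -> count=0 queue=[T4] holders={T6}
Final holders: T6

Answer: T6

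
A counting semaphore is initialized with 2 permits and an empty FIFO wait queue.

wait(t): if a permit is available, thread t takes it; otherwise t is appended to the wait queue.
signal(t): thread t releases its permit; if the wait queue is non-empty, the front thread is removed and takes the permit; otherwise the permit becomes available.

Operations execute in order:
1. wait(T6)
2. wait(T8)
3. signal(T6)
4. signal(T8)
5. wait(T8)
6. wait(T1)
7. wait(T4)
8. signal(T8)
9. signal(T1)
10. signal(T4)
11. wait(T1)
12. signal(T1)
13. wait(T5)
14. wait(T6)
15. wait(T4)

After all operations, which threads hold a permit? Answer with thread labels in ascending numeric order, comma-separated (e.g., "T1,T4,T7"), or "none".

Step 1: wait(T6) -> count=1 queue=[] holders={T6}
Step 2: wait(T8) -> count=0 queue=[] holders={T6,T8}
Step 3: signal(T6) -> count=1 queue=[] holders={T8}
Step 4: signal(T8) -> count=2 queue=[] holders={none}
Step 5: wait(T8) -> count=1 queue=[] holders={T8}
Step 6: wait(T1) -> count=0 queue=[] holders={T1,T8}
Step 7: wait(T4) -> count=0 queue=[T4] holders={T1,T8}
Step 8: signal(T8) -> count=0 queue=[] holders={T1,T4}
Step 9: signal(T1) -> count=1 queue=[] holders={T4}
Step 10: signal(T4) -> count=2 queue=[] holders={none}
Step 11: wait(T1) -> count=1 queue=[] holders={T1}
Step 12: signal(T1) -> count=2 queue=[] holders={none}
Step 13: wait(T5) -> count=1 queue=[] holders={T5}
Step 14: wait(T6) -> count=0 queue=[] holders={T5,T6}
Step 15: wait(T4) -> count=0 queue=[T4] holders={T5,T6}
Final holders: T5,T6

Answer: T5,T6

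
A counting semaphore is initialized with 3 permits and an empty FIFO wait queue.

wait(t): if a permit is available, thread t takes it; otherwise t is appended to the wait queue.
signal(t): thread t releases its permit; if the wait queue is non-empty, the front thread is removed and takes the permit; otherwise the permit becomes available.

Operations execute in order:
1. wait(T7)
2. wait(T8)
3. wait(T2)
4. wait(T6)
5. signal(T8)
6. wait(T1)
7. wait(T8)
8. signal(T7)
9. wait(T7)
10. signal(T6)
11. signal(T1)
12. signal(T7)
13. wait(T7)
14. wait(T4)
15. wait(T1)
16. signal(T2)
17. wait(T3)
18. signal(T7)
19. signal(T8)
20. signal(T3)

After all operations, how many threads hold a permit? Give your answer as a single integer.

Answer: 2

Derivation:
Step 1: wait(T7) -> count=2 queue=[] holders={T7}
Step 2: wait(T8) -> count=1 queue=[] holders={T7,T8}
Step 3: wait(T2) -> count=0 queue=[] holders={T2,T7,T8}
Step 4: wait(T6) -> count=0 queue=[T6] holders={T2,T7,T8}
Step 5: signal(T8) -> count=0 queue=[] holders={T2,T6,T7}
Step 6: wait(T1) -> count=0 queue=[T1] holders={T2,T6,T7}
Step 7: wait(T8) -> count=0 queue=[T1,T8] holders={T2,T6,T7}
Step 8: signal(T7) -> count=0 queue=[T8] holders={T1,T2,T6}
Step 9: wait(T7) -> count=0 queue=[T8,T7] holders={T1,T2,T6}
Step 10: signal(T6) -> count=0 queue=[T7] holders={T1,T2,T8}
Step 11: signal(T1) -> count=0 queue=[] holders={T2,T7,T8}
Step 12: signal(T7) -> count=1 queue=[] holders={T2,T8}
Step 13: wait(T7) -> count=0 queue=[] holders={T2,T7,T8}
Step 14: wait(T4) -> count=0 queue=[T4] holders={T2,T7,T8}
Step 15: wait(T1) -> count=0 queue=[T4,T1] holders={T2,T7,T8}
Step 16: signal(T2) -> count=0 queue=[T1] holders={T4,T7,T8}
Step 17: wait(T3) -> count=0 queue=[T1,T3] holders={T4,T7,T8}
Step 18: signal(T7) -> count=0 queue=[T3] holders={T1,T4,T8}
Step 19: signal(T8) -> count=0 queue=[] holders={T1,T3,T4}
Step 20: signal(T3) -> count=1 queue=[] holders={T1,T4}
Final holders: {T1,T4} -> 2 thread(s)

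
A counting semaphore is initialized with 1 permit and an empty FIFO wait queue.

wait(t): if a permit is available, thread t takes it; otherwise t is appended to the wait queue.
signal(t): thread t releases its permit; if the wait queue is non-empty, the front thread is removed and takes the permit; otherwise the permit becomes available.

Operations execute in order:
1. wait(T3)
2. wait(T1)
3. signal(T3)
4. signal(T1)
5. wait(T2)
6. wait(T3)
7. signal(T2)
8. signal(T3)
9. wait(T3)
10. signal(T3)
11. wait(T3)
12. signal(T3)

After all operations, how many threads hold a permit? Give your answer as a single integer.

Answer: 0

Derivation:
Step 1: wait(T3) -> count=0 queue=[] holders={T3}
Step 2: wait(T1) -> count=0 queue=[T1] holders={T3}
Step 3: signal(T3) -> count=0 queue=[] holders={T1}
Step 4: signal(T1) -> count=1 queue=[] holders={none}
Step 5: wait(T2) -> count=0 queue=[] holders={T2}
Step 6: wait(T3) -> count=0 queue=[T3] holders={T2}
Step 7: signal(T2) -> count=0 queue=[] holders={T3}
Step 8: signal(T3) -> count=1 queue=[] holders={none}
Step 9: wait(T3) -> count=0 queue=[] holders={T3}
Step 10: signal(T3) -> count=1 queue=[] holders={none}
Step 11: wait(T3) -> count=0 queue=[] holders={T3}
Step 12: signal(T3) -> count=1 queue=[] holders={none}
Final holders: {none} -> 0 thread(s)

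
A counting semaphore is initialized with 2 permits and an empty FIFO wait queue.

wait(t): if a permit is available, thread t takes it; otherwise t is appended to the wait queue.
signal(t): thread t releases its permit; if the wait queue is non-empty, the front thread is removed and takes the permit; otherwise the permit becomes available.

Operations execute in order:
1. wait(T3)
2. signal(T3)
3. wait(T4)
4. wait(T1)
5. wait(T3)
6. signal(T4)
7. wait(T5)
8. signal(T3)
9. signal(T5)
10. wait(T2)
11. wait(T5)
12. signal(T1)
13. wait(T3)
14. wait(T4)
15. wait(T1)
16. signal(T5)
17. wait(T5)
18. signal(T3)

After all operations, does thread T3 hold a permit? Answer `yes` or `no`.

Step 1: wait(T3) -> count=1 queue=[] holders={T3}
Step 2: signal(T3) -> count=2 queue=[] holders={none}
Step 3: wait(T4) -> count=1 queue=[] holders={T4}
Step 4: wait(T1) -> count=0 queue=[] holders={T1,T4}
Step 5: wait(T3) -> count=0 queue=[T3] holders={T1,T4}
Step 6: signal(T4) -> count=0 queue=[] holders={T1,T3}
Step 7: wait(T5) -> count=0 queue=[T5] holders={T1,T3}
Step 8: signal(T3) -> count=0 queue=[] holders={T1,T5}
Step 9: signal(T5) -> count=1 queue=[] holders={T1}
Step 10: wait(T2) -> count=0 queue=[] holders={T1,T2}
Step 11: wait(T5) -> count=0 queue=[T5] holders={T1,T2}
Step 12: signal(T1) -> count=0 queue=[] holders={T2,T5}
Step 13: wait(T3) -> count=0 queue=[T3] holders={T2,T5}
Step 14: wait(T4) -> count=0 queue=[T3,T4] holders={T2,T5}
Step 15: wait(T1) -> count=0 queue=[T3,T4,T1] holders={T2,T5}
Step 16: signal(T5) -> count=0 queue=[T4,T1] holders={T2,T3}
Step 17: wait(T5) -> count=0 queue=[T4,T1,T5] holders={T2,T3}
Step 18: signal(T3) -> count=0 queue=[T1,T5] holders={T2,T4}
Final holders: {T2,T4} -> T3 not in holders

Answer: no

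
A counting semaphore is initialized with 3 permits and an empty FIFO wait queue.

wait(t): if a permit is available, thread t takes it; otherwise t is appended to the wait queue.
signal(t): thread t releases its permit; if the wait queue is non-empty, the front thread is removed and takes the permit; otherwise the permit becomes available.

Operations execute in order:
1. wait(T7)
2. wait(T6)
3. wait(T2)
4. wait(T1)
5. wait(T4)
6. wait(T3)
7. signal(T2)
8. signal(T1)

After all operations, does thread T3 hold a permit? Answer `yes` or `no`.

Answer: no

Derivation:
Step 1: wait(T7) -> count=2 queue=[] holders={T7}
Step 2: wait(T6) -> count=1 queue=[] holders={T6,T7}
Step 3: wait(T2) -> count=0 queue=[] holders={T2,T6,T7}
Step 4: wait(T1) -> count=0 queue=[T1] holders={T2,T6,T7}
Step 5: wait(T4) -> count=0 queue=[T1,T4] holders={T2,T6,T7}
Step 6: wait(T3) -> count=0 queue=[T1,T4,T3] holders={T2,T6,T7}
Step 7: signal(T2) -> count=0 queue=[T4,T3] holders={T1,T6,T7}
Step 8: signal(T1) -> count=0 queue=[T3] holders={T4,T6,T7}
Final holders: {T4,T6,T7} -> T3 not in holders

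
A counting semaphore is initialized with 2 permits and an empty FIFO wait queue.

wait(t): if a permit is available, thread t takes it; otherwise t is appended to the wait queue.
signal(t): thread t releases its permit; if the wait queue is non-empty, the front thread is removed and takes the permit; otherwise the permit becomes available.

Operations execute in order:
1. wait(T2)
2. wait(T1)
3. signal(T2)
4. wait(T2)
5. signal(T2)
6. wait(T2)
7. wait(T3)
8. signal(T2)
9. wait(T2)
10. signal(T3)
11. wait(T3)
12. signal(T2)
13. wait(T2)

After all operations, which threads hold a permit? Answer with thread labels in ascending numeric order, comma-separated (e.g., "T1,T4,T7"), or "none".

Answer: T1,T3

Derivation:
Step 1: wait(T2) -> count=1 queue=[] holders={T2}
Step 2: wait(T1) -> count=0 queue=[] holders={T1,T2}
Step 3: signal(T2) -> count=1 queue=[] holders={T1}
Step 4: wait(T2) -> count=0 queue=[] holders={T1,T2}
Step 5: signal(T2) -> count=1 queue=[] holders={T1}
Step 6: wait(T2) -> count=0 queue=[] holders={T1,T2}
Step 7: wait(T3) -> count=0 queue=[T3] holders={T1,T2}
Step 8: signal(T2) -> count=0 queue=[] holders={T1,T3}
Step 9: wait(T2) -> count=0 queue=[T2] holders={T1,T3}
Step 10: signal(T3) -> count=0 queue=[] holders={T1,T2}
Step 11: wait(T3) -> count=0 queue=[T3] holders={T1,T2}
Step 12: signal(T2) -> count=0 queue=[] holders={T1,T3}
Step 13: wait(T2) -> count=0 queue=[T2] holders={T1,T3}
Final holders: T1,T3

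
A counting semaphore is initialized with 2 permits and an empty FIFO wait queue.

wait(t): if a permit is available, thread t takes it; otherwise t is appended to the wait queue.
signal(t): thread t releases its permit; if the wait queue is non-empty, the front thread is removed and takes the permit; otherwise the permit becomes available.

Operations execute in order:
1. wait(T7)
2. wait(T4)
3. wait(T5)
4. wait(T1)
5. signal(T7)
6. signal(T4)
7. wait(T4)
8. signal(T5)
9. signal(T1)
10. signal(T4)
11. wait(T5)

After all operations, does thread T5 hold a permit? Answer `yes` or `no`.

Answer: yes

Derivation:
Step 1: wait(T7) -> count=1 queue=[] holders={T7}
Step 2: wait(T4) -> count=0 queue=[] holders={T4,T7}
Step 3: wait(T5) -> count=0 queue=[T5] holders={T4,T7}
Step 4: wait(T1) -> count=0 queue=[T5,T1] holders={T4,T7}
Step 5: signal(T7) -> count=0 queue=[T1] holders={T4,T5}
Step 6: signal(T4) -> count=0 queue=[] holders={T1,T5}
Step 7: wait(T4) -> count=0 queue=[T4] holders={T1,T5}
Step 8: signal(T5) -> count=0 queue=[] holders={T1,T4}
Step 9: signal(T1) -> count=1 queue=[] holders={T4}
Step 10: signal(T4) -> count=2 queue=[] holders={none}
Step 11: wait(T5) -> count=1 queue=[] holders={T5}
Final holders: {T5} -> T5 in holders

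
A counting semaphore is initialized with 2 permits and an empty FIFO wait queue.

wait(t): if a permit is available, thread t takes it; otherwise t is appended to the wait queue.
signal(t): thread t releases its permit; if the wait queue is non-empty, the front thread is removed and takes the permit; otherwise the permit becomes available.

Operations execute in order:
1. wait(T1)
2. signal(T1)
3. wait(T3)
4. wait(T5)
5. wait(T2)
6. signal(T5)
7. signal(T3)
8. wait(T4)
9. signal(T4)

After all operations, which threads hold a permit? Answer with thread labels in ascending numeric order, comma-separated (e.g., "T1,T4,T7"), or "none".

Step 1: wait(T1) -> count=1 queue=[] holders={T1}
Step 2: signal(T1) -> count=2 queue=[] holders={none}
Step 3: wait(T3) -> count=1 queue=[] holders={T3}
Step 4: wait(T5) -> count=0 queue=[] holders={T3,T5}
Step 5: wait(T2) -> count=0 queue=[T2] holders={T3,T5}
Step 6: signal(T5) -> count=0 queue=[] holders={T2,T3}
Step 7: signal(T3) -> count=1 queue=[] holders={T2}
Step 8: wait(T4) -> count=0 queue=[] holders={T2,T4}
Step 9: signal(T4) -> count=1 queue=[] holders={T2}
Final holders: T2

Answer: T2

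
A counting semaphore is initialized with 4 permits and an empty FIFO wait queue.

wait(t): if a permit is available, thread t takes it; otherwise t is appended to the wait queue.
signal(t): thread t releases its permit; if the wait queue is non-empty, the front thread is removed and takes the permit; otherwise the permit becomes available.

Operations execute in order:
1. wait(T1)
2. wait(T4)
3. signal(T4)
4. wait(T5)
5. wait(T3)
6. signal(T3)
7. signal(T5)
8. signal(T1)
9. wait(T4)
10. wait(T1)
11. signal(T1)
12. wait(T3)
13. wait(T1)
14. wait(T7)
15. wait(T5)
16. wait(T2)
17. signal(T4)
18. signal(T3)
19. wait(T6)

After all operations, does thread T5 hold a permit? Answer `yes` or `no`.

Step 1: wait(T1) -> count=3 queue=[] holders={T1}
Step 2: wait(T4) -> count=2 queue=[] holders={T1,T4}
Step 3: signal(T4) -> count=3 queue=[] holders={T1}
Step 4: wait(T5) -> count=2 queue=[] holders={T1,T5}
Step 5: wait(T3) -> count=1 queue=[] holders={T1,T3,T5}
Step 6: signal(T3) -> count=2 queue=[] holders={T1,T5}
Step 7: signal(T5) -> count=3 queue=[] holders={T1}
Step 8: signal(T1) -> count=4 queue=[] holders={none}
Step 9: wait(T4) -> count=3 queue=[] holders={T4}
Step 10: wait(T1) -> count=2 queue=[] holders={T1,T4}
Step 11: signal(T1) -> count=3 queue=[] holders={T4}
Step 12: wait(T3) -> count=2 queue=[] holders={T3,T4}
Step 13: wait(T1) -> count=1 queue=[] holders={T1,T3,T4}
Step 14: wait(T7) -> count=0 queue=[] holders={T1,T3,T4,T7}
Step 15: wait(T5) -> count=0 queue=[T5] holders={T1,T3,T4,T7}
Step 16: wait(T2) -> count=0 queue=[T5,T2] holders={T1,T3,T4,T7}
Step 17: signal(T4) -> count=0 queue=[T2] holders={T1,T3,T5,T7}
Step 18: signal(T3) -> count=0 queue=[] holders={T1,T2,T5,T7}
Step 19: wait(T6) -> count=0 queue=[T6] holders={T1,T2,T5,T7}
Final holders: {T1,T2,T5,T7} -> T5 in holders

Answer: yes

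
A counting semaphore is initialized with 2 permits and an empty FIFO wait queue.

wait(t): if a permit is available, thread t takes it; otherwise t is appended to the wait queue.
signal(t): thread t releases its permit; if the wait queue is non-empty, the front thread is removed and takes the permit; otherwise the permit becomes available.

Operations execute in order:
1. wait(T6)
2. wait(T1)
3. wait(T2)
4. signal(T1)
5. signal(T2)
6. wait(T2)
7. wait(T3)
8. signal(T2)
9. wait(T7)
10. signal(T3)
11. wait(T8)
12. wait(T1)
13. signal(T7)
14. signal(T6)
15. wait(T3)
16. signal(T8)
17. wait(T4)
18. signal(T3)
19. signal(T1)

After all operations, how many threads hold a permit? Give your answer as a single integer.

Answer: 1

Derivation:
Step 1: wait(T6) -> count=1 queue=[] holders={T6}
Step 2: wait(T1) -> count=0 queue=[] holders={T1,T6}
Step 3: wait(T2) -> count=0 queue=[T2] holders={T1,T6}
Step 4: signal(T1) -> count=0 queue=[] holders={T2,T6}
Step 5: signal(T2) -> count=1 queue=[] holders={T6}
Step 6: wait(T2) -> count=0 queue=[] holders={T2,T6}
Step 7: wait(T3) -> count=0 queue=[T3] holders={T2,T6}
Step 8: signal(T2) -> count=0 queue=[] holders={T3,T6}
Step 9: wait(T7) -> count=0 queue=[T7] holders={T3,T6}
Step 10: signal(T3) -> count=0 queue=[] holders={T6,T7}
Step 11: wait(T8) -> count=0 queue=[T8] holders={T6,T7}
Step 12: wait(T1) -> count=0 queue=[T8,T1] holders={T6,T7}
Step 13: signal(T7) -> count=0 queue=[T1] holders={T6,T8}
Step 14: signal(T6) -> count=0 queue=[] holders={T1,T8}
Step 15: wait(T3) -> count=0 queue=[T3] holders={T1,T8}
Step 16: signal(T8) -> count=0 queue=[] holders={T1,T3}
Step 17: wait(T4) -> count=0 queue=[T4] holders={T1,T3}
Step 18: signal(T3) -> count=0 queue=[] holders={T1,T4}
Step 19: signal(T1) -> count=1 queue=[] holders={T4}
Final holders: {T4} -> 1 thread(s)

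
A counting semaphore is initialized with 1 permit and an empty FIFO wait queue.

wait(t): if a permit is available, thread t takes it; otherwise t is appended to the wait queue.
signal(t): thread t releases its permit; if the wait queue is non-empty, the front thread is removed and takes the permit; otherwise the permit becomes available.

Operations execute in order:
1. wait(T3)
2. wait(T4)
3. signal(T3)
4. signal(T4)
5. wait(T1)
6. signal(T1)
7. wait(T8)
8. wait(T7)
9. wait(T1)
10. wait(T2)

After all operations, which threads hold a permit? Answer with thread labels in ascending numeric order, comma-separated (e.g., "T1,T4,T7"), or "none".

Step 1: wait(T3) -> count=0 queue=[] holders={T3}
Step 2: wait(T4) -> count=0 queue=[T4] holders={T3}
Step 3: signal(T3) -> count=0 queue=[] holders={T4}
Step 4: signal(T4) -> count=1 queue=[] holders={none}
Step 5: wait(T1) -> count=0 queue=[] holders={T1}
Step 6: signal(T1) -> count=1 queue=[] holders={none}
Step 7: wait(T8) -> count=0 queue=[] holders={T8}
Step 8: wait(T7) -> count=0 queue=[T7] holders={T8}
Step 9: wait(T1) -> count=0 queue=[T7,T1] holders={T8}
Step 10: wait(T2) -> count=0 queue=[T7,T1,T2] holders={T8}
Final holders: T8

Answer: T8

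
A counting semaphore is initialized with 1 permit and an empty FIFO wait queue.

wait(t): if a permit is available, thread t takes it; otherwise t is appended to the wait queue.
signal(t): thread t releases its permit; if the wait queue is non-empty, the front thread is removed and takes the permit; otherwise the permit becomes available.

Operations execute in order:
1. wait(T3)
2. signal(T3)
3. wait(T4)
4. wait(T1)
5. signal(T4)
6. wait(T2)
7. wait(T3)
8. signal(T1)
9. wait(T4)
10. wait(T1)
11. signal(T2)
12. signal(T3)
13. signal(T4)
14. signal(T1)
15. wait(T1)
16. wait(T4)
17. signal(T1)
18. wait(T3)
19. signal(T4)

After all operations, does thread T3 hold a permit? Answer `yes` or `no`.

Answer: yes

Derivation:
Step 1: wait(T3) -> count=0 queue=[] holders={T3}
Step 2: signal(T3) -> count=1 queue=[] holders={none}
Step 3: wait(T4) -> count=0 queue=[] holders={T4}
Step 4: wait(T1) -> count=0 queue=[T1] holders={T4}
Step 5: signal(T4) -> count=0 queue=[] holders={T1}
Step 6: wait(T2) -> count=0 queue=[T2] holders={T1}
Step 7: wait(T3) -> count=0 queue=[T2,T3] holders={T1}
Step 8: signal(T1) -> count=0 queue=[T3] holders={T2}
Step 9: wait(T4) -> count=0 queue=[T3,T4] holders={T2}
Step 10: wait(T1) -> count=0 queue=[T3,T4,T1] holders={T2}
Step 11: signal(T2) -> count=0 queue=[T4,T1] holders={T3}
Step 12: signal(T3) -> count=0 queue=[T1] holders={T4}
Step 13: signal(T4) -> count=0 queue=[] holders={T1}
Step 14: signal(T1) -> count=1 queue=[] holders={none}
Step 15: wait(T1) -> count=0 queue=[] holders={T1}
Step 16: wait(T4) -> count=0 queue=[T4] holders={T1}
Step 17: signal(T1) -> count=0 queue=[] holders={T4}
Step 18: wait(T3) -> count=0 queue=[T3] holders={T4}
Step 19: signal(T4) -> count=0 queue=[] holders={T3}
Final holders: {T3} -> T3 in holders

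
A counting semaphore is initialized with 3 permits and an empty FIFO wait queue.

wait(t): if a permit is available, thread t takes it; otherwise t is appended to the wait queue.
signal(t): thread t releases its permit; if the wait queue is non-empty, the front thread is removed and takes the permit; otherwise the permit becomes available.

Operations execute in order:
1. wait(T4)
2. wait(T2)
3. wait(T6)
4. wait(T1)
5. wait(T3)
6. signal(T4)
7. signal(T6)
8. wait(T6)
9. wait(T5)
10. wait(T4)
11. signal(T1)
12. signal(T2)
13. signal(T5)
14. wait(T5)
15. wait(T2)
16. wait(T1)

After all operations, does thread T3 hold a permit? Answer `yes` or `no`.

Answer: yes

Derivation:
Step 1: wait(T4) -> count=2 queue=[] holders={T4}
Step 2: wait(T2) -> count=1 queue=[] holders={T2,T4}
Step 3: wait(T6) -> count=0 queue=[] holders={T2,T4,T6}
Step 4: wait(T1) -> count=0 queue=[T1] holders={T2,T4,T6}
Step 5: wait(T3) -> count=0 queue=[T1,T3] holders={T2,T4,T6}
Step 6: signal(T4) -> count=0 queue=[T3] holders={T1,T2,T6}
Step 7: signal(T6) -> count=0 queue=[] holders={T1,T2,T3}
Step 8: wait(T6) -> count=0 queue=[T6] holders={T1,T2,T3}
Step 9: wait(T5) -> count=0 queue=[T6,T5] holders={T1,T2,T3}
Step 10: wait(T4) -> count=0 queue=[T6,T5,T4] holders={T1,T2,T3}
Step 11: signal(T1) -> count=0 queue=[T5,T4] holders={T2,T3,T6}
Step 12: signal(T2) -> count=0 queue=[T4] holders={T3,T5,T6}
Step 13: signal(T5) -> count=0 queue=[] holders={T3,T4,T6}
Step 14: wait(T5) -> count=0 queue=[T5] holders={T3,T4,T6}
Step 15: wait(T2) -> count=0 queue=[T5,T2] holders={T3,T4,T6}
Step 16: wait(T1) -> count=0 queue=[T5,T2,T1] holders={T3,T4,T6}
Final holders: {T3,T4,T6} -> T3 in holders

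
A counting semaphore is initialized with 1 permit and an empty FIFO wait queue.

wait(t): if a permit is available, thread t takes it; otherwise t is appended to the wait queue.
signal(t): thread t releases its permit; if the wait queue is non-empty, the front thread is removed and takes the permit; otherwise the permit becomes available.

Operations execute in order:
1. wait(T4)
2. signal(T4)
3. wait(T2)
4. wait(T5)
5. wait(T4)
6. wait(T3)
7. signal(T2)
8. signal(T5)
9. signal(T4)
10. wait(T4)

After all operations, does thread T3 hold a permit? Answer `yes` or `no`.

Step 1: wait(T4) -> count=0 queue=[] holders={T4}
Step 2: signal(T4) -> count=1 queue=[] holders={none}
Step 3: wait(T2) -> count=0 queue=[] holders={T2}
Step 4: wait(T5) -> count=0 queue=[T5] holders={T2}
Step 5: wait(T4) -> count=0 queue=[T5,T4] holders={T2}
Step 6: wait(T3) -> count=0 queue=[T5,T4,T3] holders={T2}
Step 7: signal(T2) -> count=0 queue=[T4,T3] holders={T5}
Step 8: signal(T5) -> count=0 queue=[T3] holders={T4}
Step 9: signal(T4) -> count=0 queue=[] holders={T3}
Step 10: wait(T4) -> count=0 queue=[T4] holders={T3}
Final holders: {T3} -> T3 in holders

Answer: yes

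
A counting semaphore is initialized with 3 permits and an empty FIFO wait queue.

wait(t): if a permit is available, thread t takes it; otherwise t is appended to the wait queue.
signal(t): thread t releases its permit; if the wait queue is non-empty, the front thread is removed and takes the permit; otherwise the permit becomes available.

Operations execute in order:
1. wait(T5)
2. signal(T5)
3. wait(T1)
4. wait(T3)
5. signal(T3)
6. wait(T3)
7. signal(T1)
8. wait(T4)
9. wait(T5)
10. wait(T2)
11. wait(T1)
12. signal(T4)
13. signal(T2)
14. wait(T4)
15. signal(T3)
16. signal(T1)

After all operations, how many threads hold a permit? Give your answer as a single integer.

Step 1: wait(T5) -> count=2 queue=[] holders={T5}
Step 2: signal(T5) -> count=3 queue=[] holders={none}
Step 3: wait(T1) -> count=2 queue=[] holders={T1}
Step 4: wait(T3) -> count=1 queue=[] holders={T1,T3}
Step 5: signal(T3) -> count=2 queue=[] holders={T1}
Step 6: wait(T3) -> count=1 queue=[] holders={T1,T3}
Step 7: signal(T1) -> count=2 queue=[] holders={T3}
Step 8: wait(T4) -> count=1 queue=[] holders={T3,T4}
Step 9: wait(T5) -> count=0 queue=[] holders={T3,T4,T5}
Step 10: wait(T2) -> count=0 queue=[T2] holders={T3,T4,T5}
Step 11: wait(T1) -> count=0 queue=[T2,T1] holders={T3,T4,T5}
Step 12: signal(T4) -> count=0 queue=[T1] holders={T2,T3,T5}
Step 13: signal(T2) -> count=0 queue=[] holders={T1,T3,T5}
Step 14: wait(T4) -> count=0 queue=[T4] holders={T1,T3,T5}
Step 15: signal(T3) -> count=0 queue=[] holders={T1,T4,T5}
Step 16: signal(T1) -> count=1 queue=[] holders={T4,T5}
Final holders: {T4,T5} -> 2 thread(s)

Answer: 2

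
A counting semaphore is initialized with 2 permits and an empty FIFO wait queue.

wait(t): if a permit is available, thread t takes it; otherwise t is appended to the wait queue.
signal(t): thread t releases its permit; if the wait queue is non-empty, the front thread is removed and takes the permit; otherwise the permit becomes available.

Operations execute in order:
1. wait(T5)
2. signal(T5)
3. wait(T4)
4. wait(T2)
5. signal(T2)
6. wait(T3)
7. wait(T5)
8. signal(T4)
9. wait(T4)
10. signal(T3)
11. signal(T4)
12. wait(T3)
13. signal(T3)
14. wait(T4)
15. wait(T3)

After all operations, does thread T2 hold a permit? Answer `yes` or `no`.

Answer: no

Derivation:
Step 1: wait(T5) -> count=1 queue=[] holders={T5}
Step 2: signal(T5) -> count=2 queue=[] holders={none}
Step 3: wait(T4) -> count=1 queue=[] holders={T4}
Step 4: wait(T2) -> count=0 queue=[] holders={T2,T4}
Step 5: signal(T2) -> count=1 queue=[] holders={T4}
Step 6: wait(T3) -> count=0 queue=[] holders={T3,T4}
Step 7: wait(T5) -> count=0 queue=[T5] holders={T3,T4}
Step 8: signal(T4) -> count=0 queue=[] holders={T3,T5}
Step 9: wait(T4) -> count=0 queue=[T4] holders={T3,T5}
Step 10: signal(T3) -> count=0 queue=[] holders={T4,T5}
Step 11: signal(T4) -> count=1 queue=[] holders={T5}
Step 12: wait(T3) -> count=0 queue=[] holders={T3,T5}
Step 13: signal(T3) -> count=1 queue=[] holders={T5}
Step 14: wait(T4) -> count=0 queue=[] holders={T4,T5}
Step 15: wait(T3) -> count=0 queue=[T3] holders={T4,T5}
Final holders: {T4,T5} -> T2 not in holders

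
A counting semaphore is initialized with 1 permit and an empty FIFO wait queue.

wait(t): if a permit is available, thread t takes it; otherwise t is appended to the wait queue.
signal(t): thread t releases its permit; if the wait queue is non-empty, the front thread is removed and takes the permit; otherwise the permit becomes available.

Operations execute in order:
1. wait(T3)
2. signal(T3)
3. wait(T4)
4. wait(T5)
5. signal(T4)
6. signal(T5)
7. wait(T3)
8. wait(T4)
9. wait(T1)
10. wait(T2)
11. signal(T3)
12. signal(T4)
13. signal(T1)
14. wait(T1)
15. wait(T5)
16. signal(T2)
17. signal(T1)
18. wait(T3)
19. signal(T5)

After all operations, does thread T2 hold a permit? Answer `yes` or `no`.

Answer: no

Derivation:
Step 1: wait(T3) -> count=0 queue=[] holders={T3}
Step 2: signal(T3) -> count=1 queue=[] holders={none}
Step 3: wait(T4) -> count=0 queue=[] holders={T4}
Step 4: wait(T5) -> count=0 queue=[T5] holders={T4}
Step 5: signal(T4) -> count=0 queue=[] holders={T5}
Step 6: signal(T5) -> count=1 queue=[] holders={none}
Step 7: wait(T3) -> count=0 queue=[] holders={T3}
Step 8: wait(T4) -> count=0 queue=[T4] holders={T3}
Step 9: wait(T1) -> count=0 queue=[T4,T1] holders={T3}
Step 10: wait(T2) -> count=0 queue=[T4,T1,T2] holders={T3}
Step 11: signal(T3) -> count=0 queue=[T1,T2] holders={T4}
Step 12: signal(T4) -> count=0 queue=[T2] holders={T1}
Step 13: signal(T1) -> count=0 queue=[] holders={T2}
Step 14: wait(T1) -> count=0 queue=[T1] holders={T2}
Step 15: wait(T5) -> count=0 queue=[T1,T5] holders={T2}
Step 16: signal(T2) -> count=0 queue=[T5] holders={T1}
Step 17: signal(T1) -> count=0 queue=[] holders={T5}
Step 18: wait(T3) -> count=0 queue=[T3] holders={T5}
Step 19: signal(T5) -> count=0 queue=[] holders={T3}
Final holders: {T3} -> T2 not in holders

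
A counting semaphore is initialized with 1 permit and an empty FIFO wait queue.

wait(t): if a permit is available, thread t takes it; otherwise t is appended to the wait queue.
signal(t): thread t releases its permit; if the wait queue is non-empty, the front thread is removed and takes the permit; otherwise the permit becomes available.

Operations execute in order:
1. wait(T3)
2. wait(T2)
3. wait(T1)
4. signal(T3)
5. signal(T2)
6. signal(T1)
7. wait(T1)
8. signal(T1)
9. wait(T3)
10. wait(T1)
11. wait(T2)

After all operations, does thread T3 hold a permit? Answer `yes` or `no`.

Step 1: wait(T3) -> count=0 queue=[] holders={T3}
Step 2: wait(T2) -> count=0 queue=[T2] holders={T3}
Step 3: wait(T1) -> count=0 queue=[T2,T1] holders={T3}
Step 4: signal(T3) -> count=0 queue=[T1] holders={T2}
Step 5: signal(T2) -> count=0 queue=[] holders={T1}
Step 6: signal(T1) -> count=1 queue=[] holders={none}
Step 7: wait(T1) -> count=0 queue=[] holders={T1}
Step 8: signal(T1) -> count=1 queue=[] holders={none}
Step 9: wait(T3) -> count=0 queue=[] holders={T3}
Step 10: wait(T1) -> count=0 queue=[T1] holders={T3}
Step 11: wait(T2) -> count=0 queue=[T1,T2] holders={T3}
Final holders: {T3} -> T3 in holders

Answer: yes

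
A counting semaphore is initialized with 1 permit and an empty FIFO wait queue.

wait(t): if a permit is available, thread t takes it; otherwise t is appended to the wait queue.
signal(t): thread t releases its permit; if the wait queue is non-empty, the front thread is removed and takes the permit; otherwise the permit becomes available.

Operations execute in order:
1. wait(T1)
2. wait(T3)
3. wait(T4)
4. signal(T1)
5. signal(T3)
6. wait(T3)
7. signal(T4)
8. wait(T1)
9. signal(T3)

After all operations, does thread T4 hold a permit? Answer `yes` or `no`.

Step 1: wait(T1) -> count=0 queue=[] holders={T1}
Step 2: wait(T3) -> count=0 queue=[T3] holders={T1}
Step 3: wait(T4) -> count=0 queue=[T3,T4] holders={T1}
Step 4: signal(T1) -> count=0 queue=[T4] holders={T3}
Step 5: signal(T3) -> count=0 queue=[] holders={T4}
Step 6: wait(T3) -> count=0 queue=[T3] holders={T4}
Step 7: signal(T4) -> count=0 queue=[] holders={T3}
Step 8: wait(T1) -> count=0 queue=[T1] holders={T3}
Step 9: signal(T3) -> count=0 queue=[] holders={T1}
Final holders: {T1} -> T4 not in holders

Answer: no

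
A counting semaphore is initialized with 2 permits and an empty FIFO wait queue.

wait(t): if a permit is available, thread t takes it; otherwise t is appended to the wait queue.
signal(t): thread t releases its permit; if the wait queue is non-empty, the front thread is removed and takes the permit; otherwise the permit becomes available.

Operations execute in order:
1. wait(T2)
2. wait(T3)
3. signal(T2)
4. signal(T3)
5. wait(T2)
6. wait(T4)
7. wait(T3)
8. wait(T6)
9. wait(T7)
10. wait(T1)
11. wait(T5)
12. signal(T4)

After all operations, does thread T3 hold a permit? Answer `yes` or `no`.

Answer: yes

Derivation:
Step 1: wait(T2) -> count=1 queue=[] holders={T2}
Step 2: wait(T3) -> count=0 queue=[] holders={T2,T3}
Step 3: signal(T2) -> count=1 queue=[] holders={T3}
Step 4: signal(T3) -> count=2 queue=[] holders={none}
Step 5: wait(T2) -> count=1 queue=[] holders={T2}
Step 6: wait(T4) -> count=0 queue=[] holders={T2,T4}
Step 7: wait(T3) -> count=0 queue=[T3] holders={T2,T4}
Step 8: wait(T6) -> count=0 queue=[T3,T6] holders={T2,T4}
Step 9: wait(T7) -> count=0 queue=[T3,T6,T7] holders={T2,T4}
Step 10: wait(T1) -> count=0 queue=[T3,T6,T7,T1] holders={T2,T4}
Step 11: wait(T5) -> count=0 queue=[T3,T6,T7,T1,T5] holders={T2,T4}
Step 12: signal(T4) -> count=0 queue=[T6,T7,T1,T5] holders={T2,T3}
Final holders: {T2,T3} -> T3 in holders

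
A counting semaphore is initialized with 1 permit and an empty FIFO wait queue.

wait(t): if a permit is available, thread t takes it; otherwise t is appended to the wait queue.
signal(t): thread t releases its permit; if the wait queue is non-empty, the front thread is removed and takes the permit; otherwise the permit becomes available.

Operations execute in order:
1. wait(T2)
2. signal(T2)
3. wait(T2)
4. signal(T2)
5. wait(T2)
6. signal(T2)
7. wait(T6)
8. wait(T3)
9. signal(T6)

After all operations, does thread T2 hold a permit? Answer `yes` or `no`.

Step 1: wait(T2) -> count=0 queue=[] holders={T2}
Step 2: signal(T2) -> count=1 queue=[] holders={none}
Step 3: wait(T2) -> count=0 queue=[] holders={T2}
Step 4: signal(T2) -> count=1 queue=[] holders={none}
Step 5: wait(T2) -> count=0 queue=[] holders={T2}
Step 6: signal(T2) -> count=1 queue=[] holders={none}
Step 7: wait(T6) -> count=0 queue=[] holders={T6}
Step 8: wait(T3) -> count=0 queue=[T3] holders={T6}
Step 9: signal(T6) -> count=0 queue=[] holders={T3}
Final holders: {T3} -> T2 not in holders

Answer: no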